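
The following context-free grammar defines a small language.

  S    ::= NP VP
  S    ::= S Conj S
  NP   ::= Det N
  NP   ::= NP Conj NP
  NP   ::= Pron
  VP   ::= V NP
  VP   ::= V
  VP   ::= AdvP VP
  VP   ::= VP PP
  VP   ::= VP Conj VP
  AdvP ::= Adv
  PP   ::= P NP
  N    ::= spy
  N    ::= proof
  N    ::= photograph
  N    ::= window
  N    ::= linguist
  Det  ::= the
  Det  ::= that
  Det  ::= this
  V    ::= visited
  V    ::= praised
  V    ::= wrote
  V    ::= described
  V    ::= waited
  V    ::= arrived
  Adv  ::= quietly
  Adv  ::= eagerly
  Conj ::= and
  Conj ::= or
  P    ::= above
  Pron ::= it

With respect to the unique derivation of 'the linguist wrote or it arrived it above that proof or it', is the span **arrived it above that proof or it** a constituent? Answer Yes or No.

[S [S [NP [Det the] [N linguist]] [VP [V wrote]]] [Conj or] [S [NP [Pron it]] [VP [VP [V arrived] [NP [Pron it]]] [PP [P above] [NP [NP [Det that] [N proof]] [Conj or] [NP [Pron it]]]]]]]
The words 'arrived it above that proof or it' are exhaustively dominated by a single VP node (built by VP → VP PP), so they form a constituent.

Yes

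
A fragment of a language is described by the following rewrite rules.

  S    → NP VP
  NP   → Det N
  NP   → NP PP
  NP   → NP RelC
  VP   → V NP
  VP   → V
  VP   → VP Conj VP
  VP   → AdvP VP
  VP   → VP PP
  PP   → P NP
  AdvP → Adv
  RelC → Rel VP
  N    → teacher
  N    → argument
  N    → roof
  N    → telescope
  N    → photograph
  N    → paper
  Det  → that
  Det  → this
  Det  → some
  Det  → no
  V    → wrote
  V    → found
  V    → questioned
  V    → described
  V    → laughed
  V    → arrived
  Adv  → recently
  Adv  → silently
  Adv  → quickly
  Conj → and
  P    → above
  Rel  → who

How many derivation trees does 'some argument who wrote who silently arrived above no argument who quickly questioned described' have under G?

Two of the 6 distinct bracketings:
[S [NP [NP [NP [NP [Det some] [N argument]] [RelC [Rel who] [VP [V wrote]]]] [RelC [Rel who] [VP [AdvP [Adv silently]] [VP [V arrived]]]]] [PP [P above] [NP [NP [Det no] [N argument]] [RelC [Rel who] [VP [AdvP [Adv quickly]] [VP [V questioned]]]]]]] [VP [V described]]]
[S [NP [NP [NP [Det some] [N argument]] [RelC [Rel who] [VP [V wrote]]]] [RelC [Rel who] [VP [AdvP [Adv silently]] [VP [VP [V arrived]] [PP [P above] [NP [NP [Det no] [N argument]] [RelC [Rel who] [VP [AdvP [Adv quickly]] [VP [V questioned]]]]]]]]]] [VP [V described]]]
The difference turns on whether NP → NP PP is used at the relevant span, versus an alternative expansion of NP.

6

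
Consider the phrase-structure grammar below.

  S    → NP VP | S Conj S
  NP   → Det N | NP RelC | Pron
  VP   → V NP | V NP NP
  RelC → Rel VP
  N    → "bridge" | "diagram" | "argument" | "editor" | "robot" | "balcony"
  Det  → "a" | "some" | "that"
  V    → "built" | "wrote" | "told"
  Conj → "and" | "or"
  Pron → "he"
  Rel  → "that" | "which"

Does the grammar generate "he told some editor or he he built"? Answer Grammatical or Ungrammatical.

Ungrammatical

For S → NP VP, the only prefix that parses as NP is 'he', but the remainder 'told some editor or he he built' is not a VP under these rules. The alternative S rule S → S Conj S likewise has no satisfying split.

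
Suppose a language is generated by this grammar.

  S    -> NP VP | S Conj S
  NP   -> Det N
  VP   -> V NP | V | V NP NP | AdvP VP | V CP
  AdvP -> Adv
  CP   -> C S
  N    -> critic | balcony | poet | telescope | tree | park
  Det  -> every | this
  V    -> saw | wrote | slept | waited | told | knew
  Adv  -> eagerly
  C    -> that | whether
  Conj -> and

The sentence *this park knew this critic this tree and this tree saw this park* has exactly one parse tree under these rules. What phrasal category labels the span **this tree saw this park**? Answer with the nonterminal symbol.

S
  S
    NP
      Det: this
      N: park
    VP
      V: knew
      NP
        Det: this
        N: critic
      NP
        Det: this
        N: tree
  Conj: and
  S
    NP
      Det: this
      N: tree
    VP
      V: saw
      NP
        Det: this
        N: park
The span 'this tree saw this park' is the S node built by S → NP VP.

S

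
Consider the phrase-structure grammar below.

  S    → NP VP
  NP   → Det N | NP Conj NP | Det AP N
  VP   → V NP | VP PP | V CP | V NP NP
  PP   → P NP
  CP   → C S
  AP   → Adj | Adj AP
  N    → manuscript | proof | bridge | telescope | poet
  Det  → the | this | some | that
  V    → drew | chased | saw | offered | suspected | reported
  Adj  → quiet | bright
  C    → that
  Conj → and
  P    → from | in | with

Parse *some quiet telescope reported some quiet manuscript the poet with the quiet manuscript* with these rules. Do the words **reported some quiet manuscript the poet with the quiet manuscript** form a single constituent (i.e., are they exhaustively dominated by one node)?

Yes

[S [NP [Det some] [AP [Adj quiet]] [N telescope]] [VP [VP [V reported] [NP [Det some] [AP [Adj quiet]] [N manuscript]] [NP [Det the] [N poet]]] [PP [P with] [NP [Det the] [AP [Adj quiet]] [N manuscript]]]]]
The words 'reported some quiet manuscript the poet with the quiet manuscript' are exhaustively dominated by a single VP node (built by VP → VP PP), so they form a constituent.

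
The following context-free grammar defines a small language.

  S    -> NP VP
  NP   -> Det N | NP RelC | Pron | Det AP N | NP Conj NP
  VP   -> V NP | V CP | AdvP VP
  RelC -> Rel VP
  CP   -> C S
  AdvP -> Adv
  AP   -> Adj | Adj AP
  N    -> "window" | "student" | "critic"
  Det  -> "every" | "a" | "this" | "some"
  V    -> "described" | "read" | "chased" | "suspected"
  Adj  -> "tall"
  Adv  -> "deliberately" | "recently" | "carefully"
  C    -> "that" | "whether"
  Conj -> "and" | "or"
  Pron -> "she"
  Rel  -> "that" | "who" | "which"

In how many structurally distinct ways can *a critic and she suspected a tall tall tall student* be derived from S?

[S [NP [NP [Det a] [N critic]] [Conj and] [NP [Pron she]]] [VP [V suspected] [NP [Det a] [AP [Adj tall] [AP [Adj tall] [AP [Adj tall]]]] [N student]]]]
No rule offers an alternative attachment or grouping for any span, so this is the only derivation.

1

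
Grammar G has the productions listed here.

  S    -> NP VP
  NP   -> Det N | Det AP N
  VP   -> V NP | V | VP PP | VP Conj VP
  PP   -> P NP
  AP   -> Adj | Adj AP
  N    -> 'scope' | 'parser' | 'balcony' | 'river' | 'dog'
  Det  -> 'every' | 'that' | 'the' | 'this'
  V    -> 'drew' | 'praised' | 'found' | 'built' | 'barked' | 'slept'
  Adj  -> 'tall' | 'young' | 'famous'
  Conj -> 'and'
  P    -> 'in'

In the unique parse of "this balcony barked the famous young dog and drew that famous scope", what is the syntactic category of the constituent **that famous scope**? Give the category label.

S
  NP
    Det: this
    N: balcony
  VP
    VP
      V: barked
      NP
        Det: the
        AP
          Adj: famous
          AP
            Adj: young
        N: dog
    Conj: and
    VP
      V: drew
      NP
        Det: that
        AP
          Adj: famous
        N: scope
The span 'that famous scope' is the NP node built by NP → Det AP N.

NP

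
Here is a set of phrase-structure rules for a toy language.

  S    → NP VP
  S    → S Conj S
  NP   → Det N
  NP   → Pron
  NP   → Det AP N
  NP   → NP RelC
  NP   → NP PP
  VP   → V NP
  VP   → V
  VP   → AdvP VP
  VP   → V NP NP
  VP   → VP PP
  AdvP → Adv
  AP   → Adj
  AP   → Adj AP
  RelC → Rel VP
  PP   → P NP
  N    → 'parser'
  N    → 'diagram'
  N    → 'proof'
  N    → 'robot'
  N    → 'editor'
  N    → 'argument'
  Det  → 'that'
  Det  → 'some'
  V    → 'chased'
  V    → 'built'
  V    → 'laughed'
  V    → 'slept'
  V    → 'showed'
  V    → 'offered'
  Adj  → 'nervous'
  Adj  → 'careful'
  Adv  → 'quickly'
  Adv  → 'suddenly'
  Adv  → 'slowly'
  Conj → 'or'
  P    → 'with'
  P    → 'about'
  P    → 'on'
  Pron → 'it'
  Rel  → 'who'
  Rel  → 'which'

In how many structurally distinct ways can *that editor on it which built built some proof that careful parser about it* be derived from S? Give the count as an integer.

Two of the 4 distinct bracketings:
[S [NP [NP [NP [Det that] [N editor]] [PP [P on] [NP [Pron it]]]] [RelC [Rel which] [VP [V built]]]] [VP [V built] [NP [Det some] [N proof]] [NP [NP [Det that] [AP [Adj careful]] [N parser]] [PP [P about] [NP [Pron it]]]]]]
[S [NP [NP [NP [Det that] [N editor]] [PP [P on] [NP [Pron it]]]] [RelC [Rel which] [VP [V built]]]] [VP [VP [V built] [NP [Det some] [N proof]] [NP [Det that] [AP [Adj careful]] [N parser]]] [PP [P about] [NP [Pron it]]]]]
The difference turns on whether VP → VP PP is used at the relevant span, versus an alternative expansion of VP.

4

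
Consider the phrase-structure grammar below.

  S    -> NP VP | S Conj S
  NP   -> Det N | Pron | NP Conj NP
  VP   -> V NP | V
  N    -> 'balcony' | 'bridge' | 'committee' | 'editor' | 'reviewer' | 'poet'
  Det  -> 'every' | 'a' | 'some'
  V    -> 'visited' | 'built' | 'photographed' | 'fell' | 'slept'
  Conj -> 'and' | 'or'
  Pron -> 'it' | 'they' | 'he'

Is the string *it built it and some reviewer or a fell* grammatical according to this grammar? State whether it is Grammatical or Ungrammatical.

A Det word can never sit immediately before a V word in any string this grammar generates, so the substring 'a fell' rules out a derivation.

Ungrammatical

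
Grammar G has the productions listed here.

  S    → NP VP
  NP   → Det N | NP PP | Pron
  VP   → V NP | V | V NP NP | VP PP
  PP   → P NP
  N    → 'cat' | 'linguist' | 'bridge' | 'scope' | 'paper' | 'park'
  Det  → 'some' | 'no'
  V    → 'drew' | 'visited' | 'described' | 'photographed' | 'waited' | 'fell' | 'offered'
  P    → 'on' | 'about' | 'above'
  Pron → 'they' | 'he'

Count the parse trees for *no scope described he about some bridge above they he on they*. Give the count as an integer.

4

Two of the 4 distinct bracketings:
[S [NP [Det no] [N scope]] [VP [V described] [NP [NP [Pron he]] [PP [P about] [NP [NP [Det some] [N bridge]] [PP [P above] [NP [Pron they]]]]]] [NP [NP [Pron he]] [PP [P on] [NP [Pron they]]]]]]
[S [NP [Det no] [N scope]] [VP [V described] [NP [NP [NP [Pron he]] [PP [P about] [NP [Det some] [N bridge]]]] [PP [P above] [NP [Pron they]]]] [NP [NP [Pron he]] [PP [P on] [NP [Pron they]]]]]]
The trees differ in how a recursive rule is bracketed over the same span.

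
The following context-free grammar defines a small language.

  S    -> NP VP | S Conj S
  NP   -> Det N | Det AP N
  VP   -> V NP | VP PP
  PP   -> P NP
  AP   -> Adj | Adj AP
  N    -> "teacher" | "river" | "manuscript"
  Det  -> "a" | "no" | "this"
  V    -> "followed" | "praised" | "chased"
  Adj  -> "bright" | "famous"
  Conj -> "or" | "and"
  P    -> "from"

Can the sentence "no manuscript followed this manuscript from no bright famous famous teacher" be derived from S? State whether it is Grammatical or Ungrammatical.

Grammatical

S
  NP
    Det: no
    N: manuscript
  VP
    VP
      V: followed
      NP
        Det: this
        N: manuscript
    PP
      P: from
      NP
        Det: no
        AP
          Adj: bright
          AP
            Adj: famous
            AP
              Adj: famous
        N: teacher
The bracketing above is licensed at every node by one of the given productions, with S at the root.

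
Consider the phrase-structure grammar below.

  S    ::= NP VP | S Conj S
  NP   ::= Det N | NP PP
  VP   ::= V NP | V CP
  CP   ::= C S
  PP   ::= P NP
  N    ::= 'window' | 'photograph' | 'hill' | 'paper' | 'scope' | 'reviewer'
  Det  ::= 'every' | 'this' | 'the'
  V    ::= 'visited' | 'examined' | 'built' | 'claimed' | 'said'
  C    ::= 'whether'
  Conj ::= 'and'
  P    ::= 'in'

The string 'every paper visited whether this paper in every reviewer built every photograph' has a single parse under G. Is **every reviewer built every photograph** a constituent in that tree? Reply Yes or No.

[S [NP [Det every] [N paper]] [VP [V visited] [CP [C whether] [S [NP [NP [Det this] [N paper]] [PP [P in] [NP [Det every] [N reviewer]]]] [VP [V built] [NP [Det every] [N photograph]]]]]]]
The smallest constituent containing 'every reviewer built every photograph' is the S spanning 'this paper in every reviewer built every photograph'; no single node in the tree dominates exactly the given words.

No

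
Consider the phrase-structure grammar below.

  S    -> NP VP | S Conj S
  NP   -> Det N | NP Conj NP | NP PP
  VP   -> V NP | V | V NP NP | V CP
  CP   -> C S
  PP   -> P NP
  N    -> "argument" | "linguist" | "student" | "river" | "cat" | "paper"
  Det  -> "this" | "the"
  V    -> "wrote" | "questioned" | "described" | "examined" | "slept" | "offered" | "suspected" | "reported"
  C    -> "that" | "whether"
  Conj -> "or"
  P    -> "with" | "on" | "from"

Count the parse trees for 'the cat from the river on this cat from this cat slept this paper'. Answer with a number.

5

Two of the 5 distinct bracketings:
[S [NP [NP [Det the] [N cat]] [PP [P from] [NP [NP [Det the] [N river]] [PP [P on] [NP [NP [Det this] [N cat]] [PP [P from] [NP [Det this] [N cat]]]]]]]] [VP [V slept] [NP [Det this] [N paper]]]]
[S [NP [NP [Det the] [N cat]] [PP [P from] [NP [NP [NP [Det the] [N river]] [PP [P on] [NP [Det this] [N cat]]]] [PP [P from] [NP [Det this] [N cat]]]]]] [VP [V slept] [NP [Det this] [N paper]]]]
The trees differ in how a recursive rule is bracketed over the same span.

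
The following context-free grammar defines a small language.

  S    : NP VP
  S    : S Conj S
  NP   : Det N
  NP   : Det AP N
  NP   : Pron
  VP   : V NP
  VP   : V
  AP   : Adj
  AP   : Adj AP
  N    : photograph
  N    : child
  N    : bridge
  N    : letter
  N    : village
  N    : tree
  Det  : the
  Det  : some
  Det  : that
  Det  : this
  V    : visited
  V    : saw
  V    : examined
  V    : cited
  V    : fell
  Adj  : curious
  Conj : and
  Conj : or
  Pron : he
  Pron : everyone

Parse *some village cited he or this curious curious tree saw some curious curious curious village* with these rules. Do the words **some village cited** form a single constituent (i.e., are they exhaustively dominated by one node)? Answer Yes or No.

[S [S [NP [Det some] [N village]] [VP [V cited] [NP [Pron he]]]] [Conj or] [S [NP [Det this] [AP [Adj curious] [AP [Adj curious]]] [N tree]] [VP [V saw] [NP [Det some] [AP [Adj curious] [AP [Adj curious] [AP [Adj curious]]]] [N village]]]]]
The smallest constituent containing 'some village cited' is the S spanning 'some village cited he'; no single node in the tree dominates exactly the given words.

No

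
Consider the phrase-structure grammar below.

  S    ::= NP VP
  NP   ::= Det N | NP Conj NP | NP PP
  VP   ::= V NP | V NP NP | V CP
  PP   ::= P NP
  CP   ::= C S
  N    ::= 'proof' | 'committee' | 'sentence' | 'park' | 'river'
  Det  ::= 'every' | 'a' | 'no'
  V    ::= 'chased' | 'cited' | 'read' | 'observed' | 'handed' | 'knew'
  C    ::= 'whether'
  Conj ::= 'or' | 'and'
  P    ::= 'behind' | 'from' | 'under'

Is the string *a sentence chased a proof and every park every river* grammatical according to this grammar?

Grammatical

[S [NP [Det a] [N sentence]] [VP [V chased] [NP [NP [Det a] [N proof]] [Conj and] [NP [Det every] [N park]]] [NP [Det every] [N river]]]]
Every word is introduced by a lexical rule and the phrasal rules combine the resulting categories into a single S.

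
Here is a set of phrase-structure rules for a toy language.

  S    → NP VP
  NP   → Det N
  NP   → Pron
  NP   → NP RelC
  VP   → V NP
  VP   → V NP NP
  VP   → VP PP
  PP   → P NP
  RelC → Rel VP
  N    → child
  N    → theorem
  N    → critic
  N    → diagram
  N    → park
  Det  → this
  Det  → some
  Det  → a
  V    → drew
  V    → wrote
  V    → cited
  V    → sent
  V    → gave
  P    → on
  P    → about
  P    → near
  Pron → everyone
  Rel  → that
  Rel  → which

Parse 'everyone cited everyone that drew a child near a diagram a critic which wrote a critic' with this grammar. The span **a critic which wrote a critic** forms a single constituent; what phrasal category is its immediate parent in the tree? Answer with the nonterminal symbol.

VP

[S [NP [Pron everyone]] [VP [V cited] [NP [NP [Pron everyone]] [RelC [Rel that] [VP [VP [V drew] [NP [Det a] [N child]]] [PP [P near] [NP [Det a] [N diagram]]]]]] [NP [NP [Det a] [N critic]] [RelC [Rel which] [VP [V wrote] [NP [Det a] [N critic]]]]]]]
The span 'a critic which wrote a critic' is the NP node built by NP → NP RelC.
Its mother is the VP built by VP → V NP NP.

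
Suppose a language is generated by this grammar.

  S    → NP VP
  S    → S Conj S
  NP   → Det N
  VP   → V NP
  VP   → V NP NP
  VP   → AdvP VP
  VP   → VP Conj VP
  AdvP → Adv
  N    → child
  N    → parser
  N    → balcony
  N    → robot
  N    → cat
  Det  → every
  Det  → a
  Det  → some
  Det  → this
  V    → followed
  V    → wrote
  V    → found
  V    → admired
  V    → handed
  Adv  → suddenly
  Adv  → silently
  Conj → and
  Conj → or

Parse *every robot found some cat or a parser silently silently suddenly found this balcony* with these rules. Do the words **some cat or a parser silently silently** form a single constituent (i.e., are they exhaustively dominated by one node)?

No

[S [S [NP [Det every] [N robot]] [VP [V found] [NP [Det some] [N cat]]]] [Conj or] [S [NP [Det a] [N parser]] [VP [AdvP [Adv silently]] [VP [AdvP [Adv silently]] [VP [AdvP [Adv suddenly]] [VP [V found] [NP [Det this] [N balcony]]]]]]]]
The smallest constituent containing 'some cat or a parser silently silently' is the S spanning 'every robot found some cat or a parser silently silently suddenly found this balcony'; no single node in the tree dominates exactly the given words.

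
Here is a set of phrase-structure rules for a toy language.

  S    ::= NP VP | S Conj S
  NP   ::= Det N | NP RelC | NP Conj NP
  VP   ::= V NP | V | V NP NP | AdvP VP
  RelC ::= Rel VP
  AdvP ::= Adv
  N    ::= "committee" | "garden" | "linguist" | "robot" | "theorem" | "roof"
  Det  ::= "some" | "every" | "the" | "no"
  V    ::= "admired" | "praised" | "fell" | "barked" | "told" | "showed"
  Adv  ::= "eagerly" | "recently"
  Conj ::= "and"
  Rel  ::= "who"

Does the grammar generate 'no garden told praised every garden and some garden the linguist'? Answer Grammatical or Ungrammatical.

For S → NP VP, the only prefix that parses as NP is 'no garden', but the remainder 'told praised every garden and some garden the linguist' is not a VP under these rules. The alternative S rule S → S Conj S likewise has no satisfying split.

Ungrammatical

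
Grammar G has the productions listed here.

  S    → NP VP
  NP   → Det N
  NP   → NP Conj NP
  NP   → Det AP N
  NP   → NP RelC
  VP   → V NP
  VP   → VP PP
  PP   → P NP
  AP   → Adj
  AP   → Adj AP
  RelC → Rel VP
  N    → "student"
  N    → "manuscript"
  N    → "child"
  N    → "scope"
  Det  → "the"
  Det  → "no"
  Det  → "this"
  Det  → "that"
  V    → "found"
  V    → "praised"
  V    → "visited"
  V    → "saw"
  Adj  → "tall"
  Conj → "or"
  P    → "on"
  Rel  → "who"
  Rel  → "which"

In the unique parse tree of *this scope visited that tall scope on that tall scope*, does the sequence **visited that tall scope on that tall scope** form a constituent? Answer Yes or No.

[S [NP [Det this] [N scope]] [VP [VP [V visited] [NP [Det that] [AP [Adj tall]] [N scope]]] [PP [P on] [NP [Det that] [AP [Adj tall]] [N scope]]]]]
The words 'visited that tall scope on that tall scope' are exhaustively dominated by a single VP node (built by VP → VP PP), so they form a constituent.

Yes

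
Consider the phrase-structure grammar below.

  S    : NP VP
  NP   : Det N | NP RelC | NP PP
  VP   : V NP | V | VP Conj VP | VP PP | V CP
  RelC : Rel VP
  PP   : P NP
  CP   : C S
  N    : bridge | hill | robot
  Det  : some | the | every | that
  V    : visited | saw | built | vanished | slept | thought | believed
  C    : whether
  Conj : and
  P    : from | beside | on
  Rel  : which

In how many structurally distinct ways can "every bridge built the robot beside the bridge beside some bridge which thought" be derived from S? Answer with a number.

Two of the 9 distinct bracketings:
[S [NP [Det every] [N bridge]] [VP [V built] [NP [NP [NP [Det the] [N robot]] [PP [P beside] [NP [NP [Det the] [N bridge]] [PP [P beside] [NP [Det some] [N bridge]]]]]] [RelC [Rel which] [VP [V thought]]]]]]
[S [NP [Det every] [N bridge]] [VP [V built] [NP [NP [NP [NP [Det the] [N robot]] [PP [P beside] [NP [Det the] [N bridge]]]] [PP [P beside] [NP [Det some] [N bridge]]]] [RelC [Rel which] [VP [V thought]]]]]]
The trees differ in how a recursive rule is bracketed over the same span.

9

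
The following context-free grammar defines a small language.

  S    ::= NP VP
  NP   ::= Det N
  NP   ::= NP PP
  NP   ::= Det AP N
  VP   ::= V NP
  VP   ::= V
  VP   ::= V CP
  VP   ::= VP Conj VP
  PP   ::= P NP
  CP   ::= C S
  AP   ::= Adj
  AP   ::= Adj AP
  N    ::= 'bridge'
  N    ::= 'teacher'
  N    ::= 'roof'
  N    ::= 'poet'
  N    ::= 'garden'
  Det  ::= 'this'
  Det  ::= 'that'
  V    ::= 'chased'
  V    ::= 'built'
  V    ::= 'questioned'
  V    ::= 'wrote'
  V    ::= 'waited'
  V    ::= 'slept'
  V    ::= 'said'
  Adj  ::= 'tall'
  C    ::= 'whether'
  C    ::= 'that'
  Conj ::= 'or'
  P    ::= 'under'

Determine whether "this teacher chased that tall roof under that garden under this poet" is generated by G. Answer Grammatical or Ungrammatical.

Grammatical

S
  NP
    Det: this
    N: teacher
  VP
    V: chased
    NP
      NP
        Det: that
        AP
          Adj: tall
        N: roof
      PP
        P: under
        NP
          NP
            Det: that
            N: garden
          PP
            P: under
            NP
              Det: this
              N: poet
Every word is introduced by a lexical rule and the phrasal rules combine the resulting categories into a single S.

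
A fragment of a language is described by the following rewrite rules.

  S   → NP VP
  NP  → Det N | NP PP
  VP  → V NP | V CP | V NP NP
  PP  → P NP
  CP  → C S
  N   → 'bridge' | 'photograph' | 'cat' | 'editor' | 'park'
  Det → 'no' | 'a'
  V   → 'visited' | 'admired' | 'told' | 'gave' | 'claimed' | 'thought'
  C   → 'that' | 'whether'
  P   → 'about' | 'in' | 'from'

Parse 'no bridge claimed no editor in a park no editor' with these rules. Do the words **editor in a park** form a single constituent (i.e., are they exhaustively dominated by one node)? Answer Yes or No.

No

[S [NP [Det no] [N bridge]] [VP [V claimed] [NP [NP [Det no] [N editor]] [PP [P in] [NP [Det a] [N park]]]] [NP [Det no] [N editor]]]]
The smallest constituent containing 'editor in a park' is the NP spanning 'no editor in a park'; no single node in the tree dominates exactly the given words.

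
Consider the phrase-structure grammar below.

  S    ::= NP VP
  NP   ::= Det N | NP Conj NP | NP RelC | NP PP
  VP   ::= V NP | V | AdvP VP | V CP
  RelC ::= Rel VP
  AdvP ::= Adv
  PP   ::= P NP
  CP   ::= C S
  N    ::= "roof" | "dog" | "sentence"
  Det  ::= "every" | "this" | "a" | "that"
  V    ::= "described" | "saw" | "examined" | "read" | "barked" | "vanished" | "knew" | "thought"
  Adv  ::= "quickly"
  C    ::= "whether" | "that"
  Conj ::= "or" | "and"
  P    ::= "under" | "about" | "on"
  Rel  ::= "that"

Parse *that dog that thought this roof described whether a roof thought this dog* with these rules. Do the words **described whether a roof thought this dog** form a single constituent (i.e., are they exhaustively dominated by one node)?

[S [NP [NP [Det that] [N dog]] [RelC [Rel that] [VP [V thought] [NP [Det this] [N roof]]]]] [VP [V described] [CP [C whether] [S [NP [Det a] [N roof]] [VP [V thought] [NP [Det this] [N dog]]]]]]]
The words 'described whether a roof thought this dog' are exhaustively dominated by a single VP node (built by VP → V CP), so they form a constituent.

Yes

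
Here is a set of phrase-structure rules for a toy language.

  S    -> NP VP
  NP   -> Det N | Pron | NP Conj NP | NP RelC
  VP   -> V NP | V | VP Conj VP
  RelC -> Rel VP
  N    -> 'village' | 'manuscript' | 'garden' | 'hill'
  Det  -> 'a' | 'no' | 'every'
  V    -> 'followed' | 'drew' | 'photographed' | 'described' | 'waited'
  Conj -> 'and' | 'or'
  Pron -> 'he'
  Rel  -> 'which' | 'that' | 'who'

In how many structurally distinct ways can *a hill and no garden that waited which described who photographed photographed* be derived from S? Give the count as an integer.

4

Two of the 4 distinct bracketings:
[S [NP [NP [Det a] [N hill]] [Conj and] [NP [NP [NP [NP [Det no] [N garden]] [RelC [Rel that] [VP [V waited]]]] [RelC [Rel which] [VP [V described]]]] [RelC [Rel who] [VP [V photographed]]]]] [VP [V photographed]]]
[S [NP [NP [NP [Det a] [N hill]] [Conj and] [NP [NP [NP [Det no] [N garden]] [RelC [Rel that] [VP [V waited]]]] [RelC [Rel which] [VP [V described]]]]] [RelC [Rel who] [VP [V photographed]]]] [VP [V photographed]]]
The trees differ in how a recursive rule is bracketed over the same span.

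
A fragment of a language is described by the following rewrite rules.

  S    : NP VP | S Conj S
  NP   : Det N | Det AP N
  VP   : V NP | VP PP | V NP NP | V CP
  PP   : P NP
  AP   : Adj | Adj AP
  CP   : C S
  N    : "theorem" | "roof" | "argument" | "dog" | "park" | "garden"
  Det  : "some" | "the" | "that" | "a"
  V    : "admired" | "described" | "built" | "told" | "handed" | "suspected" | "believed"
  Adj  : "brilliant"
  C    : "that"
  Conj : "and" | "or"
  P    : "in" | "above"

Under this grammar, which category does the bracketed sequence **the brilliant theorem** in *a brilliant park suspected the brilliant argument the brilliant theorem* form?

NP

[S [NP [Det a] [AP [Adj brilliant]] [N park]] [VP [V suspected] [NP [Det the] [AP [Adj brilliant]] [N argument]] [NP [Det the] [AP [Adj brilliant]] [N theorem]]]]
The span 'the brilliant theorem' is the NP node built by NP → Det AP N.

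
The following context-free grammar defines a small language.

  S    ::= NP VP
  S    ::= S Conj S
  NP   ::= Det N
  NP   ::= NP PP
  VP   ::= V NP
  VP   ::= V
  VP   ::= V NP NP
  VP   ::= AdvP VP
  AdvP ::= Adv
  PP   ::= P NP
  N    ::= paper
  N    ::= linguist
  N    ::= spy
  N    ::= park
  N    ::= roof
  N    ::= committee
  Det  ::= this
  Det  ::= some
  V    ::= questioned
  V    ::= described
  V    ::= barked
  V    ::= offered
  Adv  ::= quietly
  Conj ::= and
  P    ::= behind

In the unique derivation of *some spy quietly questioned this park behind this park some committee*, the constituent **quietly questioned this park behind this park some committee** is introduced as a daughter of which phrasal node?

[S [NP [Det some] [N spy]] [VP [AdvP [Adv quietly]] [VP [V questioned] [NP [NP [Det this] [N park]] [PP [P behind] [NP [Det this] [N park]]]] [NP [Det some] [N committee]]]]]
The span 'quietly questioned this park behind this park some committee' is the VP node built by VP → AdvP VP.
Its mother is the S built by S → NP VP.

S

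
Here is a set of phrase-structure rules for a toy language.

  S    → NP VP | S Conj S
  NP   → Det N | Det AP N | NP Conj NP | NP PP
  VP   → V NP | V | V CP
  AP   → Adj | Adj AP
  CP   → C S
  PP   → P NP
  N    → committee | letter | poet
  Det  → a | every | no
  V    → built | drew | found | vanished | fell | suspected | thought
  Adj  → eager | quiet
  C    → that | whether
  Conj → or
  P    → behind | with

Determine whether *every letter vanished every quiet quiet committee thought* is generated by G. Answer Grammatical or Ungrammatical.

For S → NP VP, the only prefix that parses as NP is 'every letter', but the remainder 'vanished every quiet quiet committee thought' is not a VP under these rules. The alternative S rule S → S Conj S likewise has no satisfying split.

Ungrammatical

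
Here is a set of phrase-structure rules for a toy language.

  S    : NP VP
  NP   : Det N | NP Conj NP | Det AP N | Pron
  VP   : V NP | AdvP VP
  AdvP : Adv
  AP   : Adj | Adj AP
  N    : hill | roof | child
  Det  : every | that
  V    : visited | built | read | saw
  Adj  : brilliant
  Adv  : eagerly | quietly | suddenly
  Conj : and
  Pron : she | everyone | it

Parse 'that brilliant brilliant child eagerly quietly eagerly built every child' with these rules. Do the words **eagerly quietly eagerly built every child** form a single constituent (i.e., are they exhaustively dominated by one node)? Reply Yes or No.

Yes

[S [NP [Det that] [AP [Adj brilliant] [AP [Adj brilliant]]] [N child]] [VP [AdvP [Adv eagerly]] [VP [AdvP [Adv quietly]] [VP [AdvP [Adv eagerly]] [VP [V built] [NP [Det every] [N child]]]]]]]
The words 'eagerly quietly eagerly built every child' are exhaustively dominated by a single VP node (built by VP → AdvP VP), so they form a constituent.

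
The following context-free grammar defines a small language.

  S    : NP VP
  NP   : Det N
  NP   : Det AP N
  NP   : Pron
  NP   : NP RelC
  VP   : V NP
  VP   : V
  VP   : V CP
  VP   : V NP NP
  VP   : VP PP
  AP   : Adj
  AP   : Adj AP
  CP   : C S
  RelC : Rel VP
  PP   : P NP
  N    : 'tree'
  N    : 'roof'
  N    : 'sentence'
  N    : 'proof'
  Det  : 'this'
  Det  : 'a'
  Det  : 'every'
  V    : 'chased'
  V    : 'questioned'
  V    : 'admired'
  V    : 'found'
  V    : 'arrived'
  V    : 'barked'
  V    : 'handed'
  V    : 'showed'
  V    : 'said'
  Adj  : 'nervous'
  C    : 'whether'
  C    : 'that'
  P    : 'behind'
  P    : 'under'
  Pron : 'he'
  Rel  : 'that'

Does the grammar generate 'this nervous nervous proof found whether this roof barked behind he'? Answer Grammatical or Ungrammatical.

[S [NP [Det this] [AP [Adj nervous] [AP [Adj nervous]]] [N proof]] [VP [V found] [CP [C whether] [S [NP [Det this] [N roof]] [VP [VP [V barked]] [PP [P behind] [NP [Pron he]]]]]]]]
The bracketing above is licensed at every node by one of the given productions, with S at the root.

Grammatical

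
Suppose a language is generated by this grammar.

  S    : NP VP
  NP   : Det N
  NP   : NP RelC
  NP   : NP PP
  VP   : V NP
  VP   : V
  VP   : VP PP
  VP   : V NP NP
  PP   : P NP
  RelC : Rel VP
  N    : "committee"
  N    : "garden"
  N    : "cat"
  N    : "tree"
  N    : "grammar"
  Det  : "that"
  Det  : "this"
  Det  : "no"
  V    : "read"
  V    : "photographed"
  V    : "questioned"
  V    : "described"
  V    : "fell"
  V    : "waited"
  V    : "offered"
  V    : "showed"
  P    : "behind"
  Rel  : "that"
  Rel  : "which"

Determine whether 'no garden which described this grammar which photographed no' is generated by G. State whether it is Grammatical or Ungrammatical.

Ungrammatical

For S → NP VP, every NP-prefix leaves a non-VP remainder: after 'no garden' the remainder is not a VP; after 'no garden which described' the remainder is not a VP; after 'no garden which described this grammar' the remainder is not a VP (and 1 more).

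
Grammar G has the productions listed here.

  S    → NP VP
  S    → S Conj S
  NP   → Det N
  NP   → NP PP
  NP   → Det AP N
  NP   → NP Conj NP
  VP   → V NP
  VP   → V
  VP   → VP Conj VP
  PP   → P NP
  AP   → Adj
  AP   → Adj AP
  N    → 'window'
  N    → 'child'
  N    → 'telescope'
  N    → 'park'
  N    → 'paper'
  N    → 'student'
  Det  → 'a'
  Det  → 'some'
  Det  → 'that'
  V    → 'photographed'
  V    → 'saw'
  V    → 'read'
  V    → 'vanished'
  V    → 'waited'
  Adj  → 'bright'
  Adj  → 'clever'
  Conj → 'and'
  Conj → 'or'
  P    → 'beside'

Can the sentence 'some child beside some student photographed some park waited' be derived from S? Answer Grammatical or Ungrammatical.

For S → NP VP, every NP-prefix leaves a non-VP remainder: after 'some child' the remainder is not a VP; after 'some child beside some student' the remainder is not a VP. The alternative S rule S → S Conj S likewise has no satisfying split.

Ungrammatical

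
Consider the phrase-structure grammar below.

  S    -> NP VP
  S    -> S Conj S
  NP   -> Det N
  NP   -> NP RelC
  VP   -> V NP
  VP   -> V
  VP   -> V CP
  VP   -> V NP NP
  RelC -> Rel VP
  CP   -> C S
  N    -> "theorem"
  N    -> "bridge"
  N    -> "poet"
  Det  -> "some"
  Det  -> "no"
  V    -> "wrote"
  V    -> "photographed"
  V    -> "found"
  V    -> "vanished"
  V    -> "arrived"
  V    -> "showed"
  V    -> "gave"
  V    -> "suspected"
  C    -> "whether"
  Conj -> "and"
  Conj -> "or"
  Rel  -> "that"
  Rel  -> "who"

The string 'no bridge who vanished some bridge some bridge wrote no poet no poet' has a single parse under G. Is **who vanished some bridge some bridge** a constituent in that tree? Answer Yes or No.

[S [NP [NP [Det no] [N bridge]] [RelC [Rel who] [VP [V vanished] [NP [Det some] [N bridge]] [NP [Det some] [N bridge]]]]] [VP [V wrote] [NP [Det no] [N poet]] [NP [Det no] [N poet]]]]
The words 'who vanished some bridge some bridge' are exhaustively dominated by a single RelC node (built by RelC → Rel VP), so they form a constituent.

Yes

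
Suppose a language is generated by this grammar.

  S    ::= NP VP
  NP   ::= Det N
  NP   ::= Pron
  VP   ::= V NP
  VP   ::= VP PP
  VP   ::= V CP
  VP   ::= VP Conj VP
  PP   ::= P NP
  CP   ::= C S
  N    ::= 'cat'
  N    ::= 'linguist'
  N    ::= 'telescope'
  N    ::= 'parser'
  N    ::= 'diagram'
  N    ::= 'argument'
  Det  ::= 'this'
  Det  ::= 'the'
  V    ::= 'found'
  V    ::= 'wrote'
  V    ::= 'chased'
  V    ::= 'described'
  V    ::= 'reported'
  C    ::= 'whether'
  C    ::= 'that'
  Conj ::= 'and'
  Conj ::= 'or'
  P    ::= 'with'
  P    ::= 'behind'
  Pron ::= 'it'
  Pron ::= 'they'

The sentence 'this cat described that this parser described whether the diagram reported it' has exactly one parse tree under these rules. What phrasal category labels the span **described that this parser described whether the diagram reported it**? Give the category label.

S
  NP
    Det: this
    N: cat
  VP
    V: described
    CP
      C: that
      S
        NP
          Det: this
          N: parser
        VP
          V: described
          CP
            C: whether
            S
              NP
                Det: the
                N: diagram
              VP
                V: reported
                NP
                  Pron: it
The span 'described that this parser described whether the diagram reported it' is the VP node built by VP → V CP.

VP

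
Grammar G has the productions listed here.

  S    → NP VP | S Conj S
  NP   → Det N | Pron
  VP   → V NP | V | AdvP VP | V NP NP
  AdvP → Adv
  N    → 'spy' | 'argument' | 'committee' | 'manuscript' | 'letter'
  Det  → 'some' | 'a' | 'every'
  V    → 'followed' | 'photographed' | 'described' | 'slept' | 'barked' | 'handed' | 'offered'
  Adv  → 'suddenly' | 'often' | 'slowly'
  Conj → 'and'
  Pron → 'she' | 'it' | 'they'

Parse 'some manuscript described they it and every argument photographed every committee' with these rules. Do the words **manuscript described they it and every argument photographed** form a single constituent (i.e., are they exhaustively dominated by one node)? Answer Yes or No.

[S [S [NP [Det some] [N manuscript]] [VP [V described] [NP [Pron they]] [NP [Pron it]]]] [Conj and] [S [NP [Det every] [N argument]] [VP [V photographed] [NP [Det every] [N committee]]]]]
The smallest constituent containing 'manuscript described they it and every argument photographed' is the S spanning 'some manuscript described they it and every argument photographed every committee'; no single node in the tree dominates exactly the given words.

No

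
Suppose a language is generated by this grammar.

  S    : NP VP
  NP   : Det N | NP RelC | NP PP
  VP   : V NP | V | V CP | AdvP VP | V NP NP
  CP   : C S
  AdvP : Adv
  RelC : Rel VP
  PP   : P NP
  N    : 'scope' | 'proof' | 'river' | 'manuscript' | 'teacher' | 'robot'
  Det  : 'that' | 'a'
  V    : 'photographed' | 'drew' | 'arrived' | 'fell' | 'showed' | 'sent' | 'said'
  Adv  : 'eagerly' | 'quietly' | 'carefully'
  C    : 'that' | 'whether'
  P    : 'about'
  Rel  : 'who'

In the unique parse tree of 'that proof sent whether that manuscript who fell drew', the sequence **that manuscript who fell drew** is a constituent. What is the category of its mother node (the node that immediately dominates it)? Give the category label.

CP

S
  NP
    Det: that
    N: proof
  VP
    V: sent
    CP
      C: whether
      S
        NP
          NP
            Det: that
            N: manuscript
          RelC
            Rel: who
            VP
              V: fell
        VP
          V: drew
The span 'that manuscript who fell drew' is the S node built by S → NP VP.
Its mother is the CP built by CP → C S.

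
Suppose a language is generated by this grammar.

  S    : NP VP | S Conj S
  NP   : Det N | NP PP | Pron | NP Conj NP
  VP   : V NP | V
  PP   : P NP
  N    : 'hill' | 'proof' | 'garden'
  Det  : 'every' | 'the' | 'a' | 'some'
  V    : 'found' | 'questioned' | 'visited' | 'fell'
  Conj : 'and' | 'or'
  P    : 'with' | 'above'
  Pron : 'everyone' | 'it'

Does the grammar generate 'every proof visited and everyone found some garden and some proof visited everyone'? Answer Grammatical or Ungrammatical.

[S [S [NP [Det every] [N proof]] [VP [V visited]]] [Conj and] [S [S [NP [Pron everyone]] [VP [V found] [NP [Det some] [N garden]]]] [Conj and] [S [NP [Det some] [N proof]] [VP [V visited] [NP [Pron everyone]]]]]]
Every word is introduced by a lexical rule and the phrasal rules combine the resulting categories into a single S.

Grammatical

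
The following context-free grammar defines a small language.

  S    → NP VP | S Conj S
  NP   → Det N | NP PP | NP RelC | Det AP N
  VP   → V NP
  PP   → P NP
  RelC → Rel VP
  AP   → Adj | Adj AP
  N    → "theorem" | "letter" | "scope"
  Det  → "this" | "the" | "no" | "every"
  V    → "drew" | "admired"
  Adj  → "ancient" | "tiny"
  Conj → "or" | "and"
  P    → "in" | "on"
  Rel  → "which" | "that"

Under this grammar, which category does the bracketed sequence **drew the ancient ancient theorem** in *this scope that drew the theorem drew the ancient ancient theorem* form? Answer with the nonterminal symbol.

VP

[S [NP [NP [Det this] [N scope]] [RelC [Rel that] [VP [V drew] [NP [Det the] [N theorem]]]]] [VP [V drew] [NP [Det the] [AP [Adj ancient] [AP [Adj ancient]]] [N theorem]]]]
The span 'drew the ancient ancient theorem' is the VP node built by VP → V NP.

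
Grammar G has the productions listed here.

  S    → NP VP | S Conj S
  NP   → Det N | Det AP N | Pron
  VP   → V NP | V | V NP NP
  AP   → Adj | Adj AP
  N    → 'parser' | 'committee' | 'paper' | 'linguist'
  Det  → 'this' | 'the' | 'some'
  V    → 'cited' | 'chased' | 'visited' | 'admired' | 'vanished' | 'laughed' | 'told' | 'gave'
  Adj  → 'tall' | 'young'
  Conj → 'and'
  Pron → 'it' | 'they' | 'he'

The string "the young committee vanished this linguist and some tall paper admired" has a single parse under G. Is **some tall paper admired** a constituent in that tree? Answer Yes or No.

Yes

[S [S [NP [Det the] [AP [Adj young]] [N committee]] [VP [V vanished] [NP [Det this] [N linguist]]]] [Conj and] [S [NP [Det some] [AP [Adj tall]] [N paper]] [VP [V admired]]]]
The words 'some tall paper admired' are exhaustively dominated by a single S node (built by S → NP VP), so they form a constituent.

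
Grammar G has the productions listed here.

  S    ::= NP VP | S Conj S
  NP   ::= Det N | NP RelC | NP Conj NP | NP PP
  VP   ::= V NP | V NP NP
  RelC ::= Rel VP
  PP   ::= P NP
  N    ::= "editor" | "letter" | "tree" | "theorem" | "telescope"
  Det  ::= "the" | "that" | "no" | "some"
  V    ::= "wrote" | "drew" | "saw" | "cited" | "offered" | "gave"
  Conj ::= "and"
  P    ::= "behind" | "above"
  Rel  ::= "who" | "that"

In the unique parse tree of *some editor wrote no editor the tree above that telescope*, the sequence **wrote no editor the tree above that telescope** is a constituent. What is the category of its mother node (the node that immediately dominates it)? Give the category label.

S
  NP
    Det: some
    N: editor
  VP
    V: wrote
    NP
      Det: no
      N: editor
    NP
      NP
        Det: the
        N: tree
      PP
        P: above
        NP
          Det: that
          N: telescope
The span 'wrote no editor the tree above that telescope' is the VP node built by VP → V NP NP.
Its mother is the S built by S → NP VP.

S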